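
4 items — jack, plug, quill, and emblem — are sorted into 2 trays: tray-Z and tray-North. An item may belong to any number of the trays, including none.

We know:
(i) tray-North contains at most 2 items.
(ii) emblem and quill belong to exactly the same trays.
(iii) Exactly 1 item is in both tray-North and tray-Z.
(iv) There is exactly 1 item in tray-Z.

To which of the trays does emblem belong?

emblem: none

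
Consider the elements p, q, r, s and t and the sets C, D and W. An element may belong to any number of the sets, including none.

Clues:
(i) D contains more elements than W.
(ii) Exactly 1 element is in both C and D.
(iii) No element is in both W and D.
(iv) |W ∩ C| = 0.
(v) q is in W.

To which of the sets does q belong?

q: W

From (v): q ∈ W.
(iii) (disjoint): q ∉ D.
Suppose q ∈ C: no assignment then satisfies all the clues, so q ∉ C.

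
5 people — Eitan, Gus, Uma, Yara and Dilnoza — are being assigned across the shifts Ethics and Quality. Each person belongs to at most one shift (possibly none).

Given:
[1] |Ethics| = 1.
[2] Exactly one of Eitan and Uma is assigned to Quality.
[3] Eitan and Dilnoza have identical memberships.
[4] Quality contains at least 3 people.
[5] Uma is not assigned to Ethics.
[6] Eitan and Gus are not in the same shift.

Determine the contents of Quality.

Quality = {Dilnoza, Eitan, Yara}

From (5): Uma ∉ Ethics.
Suppose Eitan ∉ Quality: no assignment then satisfies all the clues, so Eitan ∈ Quality.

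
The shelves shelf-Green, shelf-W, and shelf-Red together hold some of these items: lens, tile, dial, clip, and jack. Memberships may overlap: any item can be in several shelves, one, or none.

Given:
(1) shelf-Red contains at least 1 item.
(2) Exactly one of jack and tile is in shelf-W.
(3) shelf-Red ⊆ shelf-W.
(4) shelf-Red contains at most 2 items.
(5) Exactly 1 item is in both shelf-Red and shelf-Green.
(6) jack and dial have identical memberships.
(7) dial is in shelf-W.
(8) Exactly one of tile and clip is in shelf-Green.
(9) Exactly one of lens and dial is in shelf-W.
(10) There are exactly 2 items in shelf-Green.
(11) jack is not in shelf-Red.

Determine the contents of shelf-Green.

shelf-Green = {clip, lens}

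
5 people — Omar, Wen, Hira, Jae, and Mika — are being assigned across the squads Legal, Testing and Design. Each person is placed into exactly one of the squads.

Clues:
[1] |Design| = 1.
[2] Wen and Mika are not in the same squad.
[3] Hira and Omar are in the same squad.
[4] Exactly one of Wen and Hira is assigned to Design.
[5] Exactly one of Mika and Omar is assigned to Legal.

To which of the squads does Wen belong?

Wen: Design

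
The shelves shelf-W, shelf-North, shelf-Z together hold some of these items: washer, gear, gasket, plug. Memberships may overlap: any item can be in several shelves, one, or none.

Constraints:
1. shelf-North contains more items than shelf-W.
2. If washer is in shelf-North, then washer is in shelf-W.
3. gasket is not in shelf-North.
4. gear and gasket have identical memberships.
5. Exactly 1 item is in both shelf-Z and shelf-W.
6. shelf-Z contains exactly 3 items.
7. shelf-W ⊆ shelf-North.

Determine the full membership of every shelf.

From (3): gasket ∉ shelf-North.
(4): gear matches gasket: gear ∉ shelf-North.
(7) contrapositive: gear ∉ shelf-W.
(7) contrapositive: gasket ∉ shelf-W.
Suppose washer ∉ shelf-W: no assignment then satisfies all the clues, so washer ∈ shelf-W.

shelf-W = {washer}; shelf-North = {plug, washer}; shelf-Z = {gasket, gear, washer}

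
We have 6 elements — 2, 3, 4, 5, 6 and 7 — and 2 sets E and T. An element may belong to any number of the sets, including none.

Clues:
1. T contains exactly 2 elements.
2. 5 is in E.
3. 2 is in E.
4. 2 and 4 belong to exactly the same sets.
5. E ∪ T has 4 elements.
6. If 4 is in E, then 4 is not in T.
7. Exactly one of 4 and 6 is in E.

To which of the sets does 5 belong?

5: E, T

From (2): 5 ∈ E.
From (3): 2 ∈ E.
(4): 4 matches 2: 4 ∈ E.
(6): 4 ∉ T.
(7) (exactly one): 6 ∉ E.
(4): 2 matches 4: 2 ∉ T.
Suppose 5 ∉ T: no assignment then satisfies all the clues, so 5 ∈ T.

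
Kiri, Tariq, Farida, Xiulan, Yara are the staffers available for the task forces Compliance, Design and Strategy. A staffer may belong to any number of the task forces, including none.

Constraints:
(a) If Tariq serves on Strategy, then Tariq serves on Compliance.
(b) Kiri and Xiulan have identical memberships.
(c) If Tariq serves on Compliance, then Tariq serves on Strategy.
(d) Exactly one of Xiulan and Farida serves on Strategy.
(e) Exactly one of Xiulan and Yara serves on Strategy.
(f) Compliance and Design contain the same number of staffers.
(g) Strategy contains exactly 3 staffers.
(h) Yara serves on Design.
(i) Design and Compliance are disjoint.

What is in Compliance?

Compliance = {Tariq}

From (h): Yara ∈ Design.
(i) (disjoint): Yara ∉ Compliance.
Suppose Kiri ∈ Compliance: no assignment then satisfies all the clues, so Kiri ∉ Compliance.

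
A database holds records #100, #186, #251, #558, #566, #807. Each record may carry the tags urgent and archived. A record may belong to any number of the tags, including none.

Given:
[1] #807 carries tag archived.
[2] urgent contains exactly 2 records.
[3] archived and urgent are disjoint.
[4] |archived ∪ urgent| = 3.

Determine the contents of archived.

From (1): #807 ∈ archived.
(3) (disjoint): #807 ∉ urgent.
Suppose #100 ∈ archived: no assignment then satisfies all the clues, so #100 ∉ archived.

archived = {#807}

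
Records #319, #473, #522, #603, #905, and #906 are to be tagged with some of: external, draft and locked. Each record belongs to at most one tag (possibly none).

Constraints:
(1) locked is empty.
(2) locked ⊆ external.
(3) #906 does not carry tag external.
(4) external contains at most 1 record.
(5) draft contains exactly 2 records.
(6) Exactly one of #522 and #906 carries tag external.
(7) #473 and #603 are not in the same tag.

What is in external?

From (3): #906 ∉ external.
(1): locked already has 0, so the rest are out.
(6) (exactly one): #522 ∈ external.
(4): external already has 1, so the rest are out.

external = {#522}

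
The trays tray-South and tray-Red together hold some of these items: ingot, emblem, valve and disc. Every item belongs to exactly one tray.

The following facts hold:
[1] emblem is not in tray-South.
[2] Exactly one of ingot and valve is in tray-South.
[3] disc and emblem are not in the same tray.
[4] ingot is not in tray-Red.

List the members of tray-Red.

tray-Red = {emblem, valve}

From (1): emblem ∉ tray-South.
From (4): ingot ∉ tray-Red.
Only one tray left: ingot ∈ tray-South.
Only one tray left: emblem ∈ tray-Red.
(2) (exactly one): valve ∉ tray-South.
(3): disc ∉ tray-Red.
Only one tray left: valve ∈ tray-Red.
Only one tray left: disc ∈ tray-South.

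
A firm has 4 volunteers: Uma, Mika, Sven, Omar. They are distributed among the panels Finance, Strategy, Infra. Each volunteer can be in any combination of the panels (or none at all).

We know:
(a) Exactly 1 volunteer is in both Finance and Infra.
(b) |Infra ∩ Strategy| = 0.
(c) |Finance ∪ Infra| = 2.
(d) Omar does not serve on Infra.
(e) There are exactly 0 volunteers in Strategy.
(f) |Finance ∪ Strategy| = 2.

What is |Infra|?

1

From (d): Omar ∉ Infra.
(e): Strategy already has 0, so the rest are out.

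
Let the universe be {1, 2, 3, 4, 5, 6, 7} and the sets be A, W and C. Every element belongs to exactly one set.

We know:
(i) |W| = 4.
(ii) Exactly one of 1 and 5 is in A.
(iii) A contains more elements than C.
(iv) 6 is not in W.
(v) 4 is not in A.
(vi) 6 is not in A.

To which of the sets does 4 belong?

From (iv): 6 ∉ W.
From (v): 4 ∉ A.
From (vi): 6 ∉ A.
Only one set left: 6 ∈ C.
Suppose 4 ∉ W: no assignment then satisfies all the clues, so 4 ∈ W.

4: W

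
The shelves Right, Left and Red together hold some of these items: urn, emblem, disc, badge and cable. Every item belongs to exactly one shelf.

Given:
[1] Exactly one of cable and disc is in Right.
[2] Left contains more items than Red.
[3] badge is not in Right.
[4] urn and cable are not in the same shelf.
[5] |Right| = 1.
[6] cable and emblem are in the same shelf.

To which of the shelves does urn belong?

urn: Red

From (3): badge ∉ Right.
Suppose urn ∈ Right: no assignment then satisfies all the clues, so urn ∉ Right.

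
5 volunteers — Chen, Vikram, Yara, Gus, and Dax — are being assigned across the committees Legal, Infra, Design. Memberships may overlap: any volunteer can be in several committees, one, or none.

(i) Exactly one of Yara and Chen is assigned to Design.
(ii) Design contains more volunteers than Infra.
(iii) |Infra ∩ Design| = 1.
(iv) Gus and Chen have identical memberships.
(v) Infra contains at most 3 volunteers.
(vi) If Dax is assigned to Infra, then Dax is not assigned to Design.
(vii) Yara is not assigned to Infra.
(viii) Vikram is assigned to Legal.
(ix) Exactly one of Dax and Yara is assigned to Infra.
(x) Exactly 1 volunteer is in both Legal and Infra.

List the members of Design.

Design = {Chen, Gus, Vikram}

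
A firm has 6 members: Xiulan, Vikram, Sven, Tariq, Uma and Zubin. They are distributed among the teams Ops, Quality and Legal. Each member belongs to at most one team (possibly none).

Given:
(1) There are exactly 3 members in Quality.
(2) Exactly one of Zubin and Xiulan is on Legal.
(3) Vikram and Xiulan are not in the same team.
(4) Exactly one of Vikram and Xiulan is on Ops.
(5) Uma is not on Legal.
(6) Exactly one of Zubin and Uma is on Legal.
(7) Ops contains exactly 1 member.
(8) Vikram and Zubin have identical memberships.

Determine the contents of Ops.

From (5): Uma ∉ Legal.
(6) (exactly one): Zubin ∈ Legal.
(8): Vikram matches Zubin: Vikram ∉ Ops.
(8): Vikram matches Zubin: Vikram ∉ Quality.
(8): Vikram matches Zubin: Vikram ∈ Legal.
(2) (exactly one): Xiulan ∉ Legal.
(4) (exactly one): Xiulan ∈ Ops.
(7): Ops already has 1, so the rest are out.
(1): only 3 candidates remain for Quality, so all are in.

Ops = {Xiulan}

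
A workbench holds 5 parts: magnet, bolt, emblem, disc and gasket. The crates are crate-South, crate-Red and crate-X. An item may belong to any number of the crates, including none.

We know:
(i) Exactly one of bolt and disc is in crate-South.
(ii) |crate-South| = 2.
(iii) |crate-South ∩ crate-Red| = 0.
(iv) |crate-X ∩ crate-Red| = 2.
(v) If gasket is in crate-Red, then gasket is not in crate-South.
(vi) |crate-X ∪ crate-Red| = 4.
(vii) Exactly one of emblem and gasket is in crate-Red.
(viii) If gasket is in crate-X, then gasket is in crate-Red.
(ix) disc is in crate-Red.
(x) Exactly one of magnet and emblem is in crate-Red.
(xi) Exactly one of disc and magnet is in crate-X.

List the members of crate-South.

crate-South = {bolt, emblem}

From (ix): disc ∈ crate-Red.
Suppose magnet ∈ crate-South: no assignment then satisfies all the clues, so magnet ∉ crate-South.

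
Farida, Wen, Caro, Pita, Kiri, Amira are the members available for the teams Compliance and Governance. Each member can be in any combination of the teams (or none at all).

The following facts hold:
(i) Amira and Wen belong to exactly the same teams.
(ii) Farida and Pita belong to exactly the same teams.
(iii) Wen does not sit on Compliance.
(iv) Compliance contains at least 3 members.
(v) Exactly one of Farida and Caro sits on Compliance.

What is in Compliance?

Compliance = {Farida, Kiri, Pita}

From (iii): Wen ∉ Compliance.
(i): Amira matches Wen: Amira ∉ Compliance.
Suppose Farida ∉ Compliance: no assignment then satisfies all the clues, so Farida ∈ Compliance.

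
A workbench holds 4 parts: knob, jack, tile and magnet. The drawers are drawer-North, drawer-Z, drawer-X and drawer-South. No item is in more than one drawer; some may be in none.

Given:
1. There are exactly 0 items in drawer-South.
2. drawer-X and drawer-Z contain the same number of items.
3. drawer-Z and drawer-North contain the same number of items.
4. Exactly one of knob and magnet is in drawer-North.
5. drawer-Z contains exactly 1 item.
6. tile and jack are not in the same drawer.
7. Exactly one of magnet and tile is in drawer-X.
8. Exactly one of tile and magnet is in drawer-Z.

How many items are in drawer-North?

1

(1): drawer-South already has 0, so the rest are out.
Suppose knob ∉ drawer-North: no assignment then satisfies all the clues, so knob ∈ drawer-North.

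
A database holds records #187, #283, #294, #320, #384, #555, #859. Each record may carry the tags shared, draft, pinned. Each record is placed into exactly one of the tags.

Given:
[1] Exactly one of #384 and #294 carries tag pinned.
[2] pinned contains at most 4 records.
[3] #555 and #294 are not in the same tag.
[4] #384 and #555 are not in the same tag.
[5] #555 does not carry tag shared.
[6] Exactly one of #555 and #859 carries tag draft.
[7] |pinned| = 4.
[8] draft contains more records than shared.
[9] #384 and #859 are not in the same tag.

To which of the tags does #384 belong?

#384: shared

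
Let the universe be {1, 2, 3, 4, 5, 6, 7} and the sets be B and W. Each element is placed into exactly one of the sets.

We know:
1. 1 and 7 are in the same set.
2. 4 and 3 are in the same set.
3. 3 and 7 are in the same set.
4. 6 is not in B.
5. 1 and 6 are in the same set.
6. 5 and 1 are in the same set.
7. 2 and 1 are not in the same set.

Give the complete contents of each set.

From (4): 6 ∉ B.
(5): 1 matches 6: 1 ∉ B.
(6): 5 matches 1: 5 ∉ B.
Only one set left: 1 ∈ W.
Only one set left: 5 ∈ W.
Only one set left: 6 ∈ W.
(1): 7 matches 1: 7 ∉ B.
(1): 7 matches 1: 7 ∈ W.
(3): 3 matches 7: 3 ∉ B.
(3): 3 matches 7: 3 ∈ W.
(7): 2 ∉ W.
(2): 4 matches 3: 4 ∈ W.

B = {2}; W = {1, 3, 4, 5, 6, 7}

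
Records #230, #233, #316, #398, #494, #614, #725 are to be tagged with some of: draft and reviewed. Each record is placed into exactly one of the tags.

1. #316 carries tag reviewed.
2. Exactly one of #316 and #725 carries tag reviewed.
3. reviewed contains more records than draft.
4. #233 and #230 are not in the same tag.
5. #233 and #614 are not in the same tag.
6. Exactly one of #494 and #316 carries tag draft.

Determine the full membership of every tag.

From (1): #316 ∈ reviewed.
(2) (exactly one): #725 ∉ reviewed.
(6) (exactly one): #494 ∈ draft.
Only one tag left: #725 ∈ draft.
Suppose #230 ∈ draft: no assignment then satisfies all the clues, so #230 ∉ draft.

draft = {#233, #494, #725}; reviewed = {#230, #316, #398, #614}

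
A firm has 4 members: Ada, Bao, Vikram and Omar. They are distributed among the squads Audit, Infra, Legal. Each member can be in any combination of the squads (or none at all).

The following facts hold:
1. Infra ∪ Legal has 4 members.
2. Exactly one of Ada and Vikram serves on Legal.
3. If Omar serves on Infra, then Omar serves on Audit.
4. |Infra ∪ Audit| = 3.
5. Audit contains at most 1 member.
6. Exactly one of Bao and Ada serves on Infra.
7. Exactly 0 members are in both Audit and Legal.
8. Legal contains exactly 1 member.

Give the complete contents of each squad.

Audit = {Omar}; Infra = {Bao, Omar, Vikram}; Legal = {Ada}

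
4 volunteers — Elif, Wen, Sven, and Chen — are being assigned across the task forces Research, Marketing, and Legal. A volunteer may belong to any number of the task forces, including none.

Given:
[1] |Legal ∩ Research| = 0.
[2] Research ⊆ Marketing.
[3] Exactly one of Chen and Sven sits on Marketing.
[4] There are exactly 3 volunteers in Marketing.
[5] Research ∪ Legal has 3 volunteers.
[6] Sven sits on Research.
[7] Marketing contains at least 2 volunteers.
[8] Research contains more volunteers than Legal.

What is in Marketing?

Marketing = {Elif, Sven, Wen}

From (6): Sven ∈ Research.
(2) with Sven ∈ Research: Sven ∈ Marketing.
(3) (exactly one): Chen ∉ Marketing.
(4): only 3 candidates remain for Marketing, so all are in.
(2) contrapositive: Chen ∉ Research.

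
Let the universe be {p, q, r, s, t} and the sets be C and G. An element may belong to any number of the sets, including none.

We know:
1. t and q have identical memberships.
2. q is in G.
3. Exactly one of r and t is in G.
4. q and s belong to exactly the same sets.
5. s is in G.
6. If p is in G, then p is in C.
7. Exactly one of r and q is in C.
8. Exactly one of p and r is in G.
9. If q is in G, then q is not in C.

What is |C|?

From (2): q ∈ G.
From (5): s ∈ G.
(1): t matches q: t ∈ G.
(3) (exactly one): r ∉ G.
(8) (exactly one): p ∈ G.
(9): q ∉ C.
(1): t matches q: t ∉ C.
(4): s matches q: s ∉ C.
(6): p ∈ C.
(7) (exactly one): r ∈ C.

2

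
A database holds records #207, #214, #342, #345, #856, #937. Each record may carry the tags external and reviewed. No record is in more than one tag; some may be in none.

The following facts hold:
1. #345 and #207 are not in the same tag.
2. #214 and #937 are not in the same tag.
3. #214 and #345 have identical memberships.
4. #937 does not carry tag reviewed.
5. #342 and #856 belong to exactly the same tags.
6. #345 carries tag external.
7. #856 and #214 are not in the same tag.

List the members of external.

From (4): #937 ∉ reviewed.
From (6): #345 ∈ external.
(1): #207 ∉ external.
(3): #214 matches #345: #214 ∈ external.
(7): #856 ∉ external.
(2): #937 ∉ external.
(5): #342 matches #856: #342 ∉ external.

external = {#214, #345}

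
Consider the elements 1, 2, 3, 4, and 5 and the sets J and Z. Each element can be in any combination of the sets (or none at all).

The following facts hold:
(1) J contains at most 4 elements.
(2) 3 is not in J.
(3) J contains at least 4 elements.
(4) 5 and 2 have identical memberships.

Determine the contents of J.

J = {1, 2, 4, 5}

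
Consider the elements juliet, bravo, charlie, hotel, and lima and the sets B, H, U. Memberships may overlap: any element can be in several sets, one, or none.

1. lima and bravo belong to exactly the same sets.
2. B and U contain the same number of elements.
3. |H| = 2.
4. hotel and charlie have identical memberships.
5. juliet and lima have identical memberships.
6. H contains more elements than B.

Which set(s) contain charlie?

charlie: H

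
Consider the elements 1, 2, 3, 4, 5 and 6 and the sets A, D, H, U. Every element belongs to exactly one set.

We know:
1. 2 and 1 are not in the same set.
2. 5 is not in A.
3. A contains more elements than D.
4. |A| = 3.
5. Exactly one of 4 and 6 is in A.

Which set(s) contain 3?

From (2): 5 ∉ A.
Suppose 3 ∉ A: no assignment then satisfies all the clues, so 3 ∈ A.

3: A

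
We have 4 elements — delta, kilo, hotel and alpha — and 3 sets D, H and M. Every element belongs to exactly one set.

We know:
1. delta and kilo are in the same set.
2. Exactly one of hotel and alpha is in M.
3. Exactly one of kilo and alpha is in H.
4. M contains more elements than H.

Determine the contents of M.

M = {delta, hotel, kilo}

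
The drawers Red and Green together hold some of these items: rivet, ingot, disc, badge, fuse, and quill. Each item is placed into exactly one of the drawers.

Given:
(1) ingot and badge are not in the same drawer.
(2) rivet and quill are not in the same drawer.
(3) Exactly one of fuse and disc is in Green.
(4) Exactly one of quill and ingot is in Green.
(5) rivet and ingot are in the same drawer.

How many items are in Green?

3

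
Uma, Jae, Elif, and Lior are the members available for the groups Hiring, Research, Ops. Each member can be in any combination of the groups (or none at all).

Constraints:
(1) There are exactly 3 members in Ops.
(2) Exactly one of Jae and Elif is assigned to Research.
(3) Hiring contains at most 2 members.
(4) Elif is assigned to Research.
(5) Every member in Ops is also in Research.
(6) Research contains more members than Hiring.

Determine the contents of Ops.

From (4): Elif ∈ Research.
(2) (exactly one): Jae ∉ Research.
(5) contrapositive: Jae ∉ Ops.
(1): only 3 candidates remain for Ops, so all are in.
(5) with Uma ∈ Ops: Uma ∈ Research.
(5) with Lior ∈ Ops: Lior ∈ Research.

Ops = {Elif, Lior, Uma}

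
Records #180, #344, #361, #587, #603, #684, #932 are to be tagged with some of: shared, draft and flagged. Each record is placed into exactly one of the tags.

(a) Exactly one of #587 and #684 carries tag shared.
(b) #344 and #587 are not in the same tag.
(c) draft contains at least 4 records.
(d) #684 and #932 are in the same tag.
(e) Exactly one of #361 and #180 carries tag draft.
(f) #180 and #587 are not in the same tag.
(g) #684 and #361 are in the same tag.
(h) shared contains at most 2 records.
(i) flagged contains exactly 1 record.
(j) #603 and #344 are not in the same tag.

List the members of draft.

draft = {#344, #361, #684, #932}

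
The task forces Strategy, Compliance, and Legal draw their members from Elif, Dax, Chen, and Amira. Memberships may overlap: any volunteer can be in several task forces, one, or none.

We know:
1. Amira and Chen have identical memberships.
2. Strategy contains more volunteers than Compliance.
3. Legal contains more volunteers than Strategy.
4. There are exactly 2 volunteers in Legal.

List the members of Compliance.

Compliance = {}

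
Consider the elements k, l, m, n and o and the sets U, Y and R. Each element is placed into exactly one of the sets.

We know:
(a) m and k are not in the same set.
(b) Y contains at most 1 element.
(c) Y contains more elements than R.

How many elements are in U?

4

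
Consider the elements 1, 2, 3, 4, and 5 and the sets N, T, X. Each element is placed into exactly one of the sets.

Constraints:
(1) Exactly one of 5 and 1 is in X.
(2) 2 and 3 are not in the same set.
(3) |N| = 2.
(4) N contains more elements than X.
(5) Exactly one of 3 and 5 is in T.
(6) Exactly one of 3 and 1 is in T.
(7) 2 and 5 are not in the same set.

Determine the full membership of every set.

N = {1, 2}; T = {3, 4}; X = {5}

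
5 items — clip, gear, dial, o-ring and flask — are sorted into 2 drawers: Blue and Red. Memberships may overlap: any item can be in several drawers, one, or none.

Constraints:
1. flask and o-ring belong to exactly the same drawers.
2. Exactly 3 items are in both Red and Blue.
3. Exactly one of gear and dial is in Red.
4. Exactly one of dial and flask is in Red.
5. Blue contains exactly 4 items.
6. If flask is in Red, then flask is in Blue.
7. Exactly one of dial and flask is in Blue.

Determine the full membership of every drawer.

Blue = {clip, flask, gear, o-ring}; Red = {flask, gear, o-ring}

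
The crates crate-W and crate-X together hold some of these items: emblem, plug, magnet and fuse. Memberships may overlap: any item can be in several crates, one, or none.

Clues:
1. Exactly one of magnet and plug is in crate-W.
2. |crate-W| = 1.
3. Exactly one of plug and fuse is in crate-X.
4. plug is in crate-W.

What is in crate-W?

crate-W = {plug}

From (4): plug ∈ crate-W.
(1) (exactly one): magnet ∉ crate-W.
(2): crate-W already has 1, so the rest are out.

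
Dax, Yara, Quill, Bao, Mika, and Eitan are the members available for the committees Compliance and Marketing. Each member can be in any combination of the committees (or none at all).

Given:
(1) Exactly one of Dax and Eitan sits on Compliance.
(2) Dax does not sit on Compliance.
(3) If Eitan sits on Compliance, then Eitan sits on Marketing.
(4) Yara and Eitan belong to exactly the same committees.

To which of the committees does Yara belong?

From (2): Dax ∉ Compliance.
(1) (exactly one): Eitan ∈ Compliance.
(3): Eitan ∈ Marketing.
(4): Yara matches Eitan: Yara ∈ Compliance.
(4): Yara matches Eitan: Yara ∈ Marketing.

Yara: Compliance, Marketing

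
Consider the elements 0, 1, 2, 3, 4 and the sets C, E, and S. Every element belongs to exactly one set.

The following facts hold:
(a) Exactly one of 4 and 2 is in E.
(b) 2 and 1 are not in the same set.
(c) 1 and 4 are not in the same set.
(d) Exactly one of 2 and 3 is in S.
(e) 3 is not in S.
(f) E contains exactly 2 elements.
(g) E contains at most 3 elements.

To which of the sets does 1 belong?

1: C

From (e): 3 ∉ S.
(d) (exactly one): 2 ∈ S.
(a) (exactly one): 4 ∈ E.
(b): 1 ∉ S.
(c): 1 ∉ E.
Only one set left: 1 ∈ C.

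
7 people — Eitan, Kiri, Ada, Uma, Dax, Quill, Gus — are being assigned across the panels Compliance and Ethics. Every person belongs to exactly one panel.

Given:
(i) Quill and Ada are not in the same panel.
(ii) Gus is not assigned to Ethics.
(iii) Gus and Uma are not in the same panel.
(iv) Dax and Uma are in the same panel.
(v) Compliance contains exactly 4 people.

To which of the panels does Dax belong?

Dax: Ethics

From (ii): Gus ∉ Ethics.
Only one panel left: Gus ∈ Compliance.
(iii): Uma ∉ Compliance.
(iv): Dax matches Uma: Dax ∉ Compliance.
Only one panel left: Uma ∈ Ethics.
Only one panel left: Dax ∈ Ethics.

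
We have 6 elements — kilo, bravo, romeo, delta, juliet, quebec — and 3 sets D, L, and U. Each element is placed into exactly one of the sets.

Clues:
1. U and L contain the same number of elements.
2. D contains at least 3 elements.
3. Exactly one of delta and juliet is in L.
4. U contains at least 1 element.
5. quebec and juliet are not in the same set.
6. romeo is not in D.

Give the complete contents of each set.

D = {bravo, delta, kilo, quebec}; L = {juliet}; U = {romeo}

From (6): romeo ∉ D.
Suppose kilo ∉ D: no assignment then satisfies all the clues, so kilo ∈ D.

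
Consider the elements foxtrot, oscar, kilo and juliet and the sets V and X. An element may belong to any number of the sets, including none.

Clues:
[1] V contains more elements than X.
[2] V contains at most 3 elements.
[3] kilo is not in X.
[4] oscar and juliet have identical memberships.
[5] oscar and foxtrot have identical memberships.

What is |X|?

0

From (3): kilo ∉ X.
Suppose foxtrot ∈ X: no assignment then satisfies all the clues, so foxtrot ∉ X.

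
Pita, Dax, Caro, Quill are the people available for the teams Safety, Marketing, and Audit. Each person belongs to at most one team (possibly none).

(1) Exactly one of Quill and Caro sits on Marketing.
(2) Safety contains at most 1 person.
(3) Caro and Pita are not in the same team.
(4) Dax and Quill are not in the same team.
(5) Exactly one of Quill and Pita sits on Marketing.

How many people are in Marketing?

1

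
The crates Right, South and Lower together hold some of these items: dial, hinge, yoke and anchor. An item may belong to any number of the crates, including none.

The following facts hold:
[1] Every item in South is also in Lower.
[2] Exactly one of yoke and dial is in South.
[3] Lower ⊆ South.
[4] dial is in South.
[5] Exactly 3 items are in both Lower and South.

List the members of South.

South = {anchor, dial, hinge}

From (4): dial ∈ South.
(1) with dial ∈ South: dial ∈ Lower.
(2) (exactly one): yoke ∉ South.
(3) contrapositive: yoke ∉ Lower.
Suppose hinge ∉ South: no assignment then satisfies all the clues, so hinge ∈ South.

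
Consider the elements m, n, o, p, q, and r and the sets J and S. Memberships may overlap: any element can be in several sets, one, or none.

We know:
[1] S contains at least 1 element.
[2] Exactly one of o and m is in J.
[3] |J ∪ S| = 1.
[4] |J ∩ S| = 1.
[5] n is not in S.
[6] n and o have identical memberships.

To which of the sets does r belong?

From (5): n ∉ S.
(6): o matches n: o ∉ S.
Suppose r ∈ J: no assignment then satisfies all the clues, so r ∉ J.

r: none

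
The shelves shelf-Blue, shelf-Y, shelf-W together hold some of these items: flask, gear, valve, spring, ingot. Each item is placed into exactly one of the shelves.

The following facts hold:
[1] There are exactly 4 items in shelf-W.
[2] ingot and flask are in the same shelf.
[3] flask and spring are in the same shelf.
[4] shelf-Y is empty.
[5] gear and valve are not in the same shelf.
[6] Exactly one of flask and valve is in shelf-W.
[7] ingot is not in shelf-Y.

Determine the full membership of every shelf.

shelf-Blue = {valve}; shelf-Y = {}; shelf-W = {flask, gear, ingot, spring}

From (7): ingot ∉ shelf-Y.
(2): flask matches ingot: flask ∉ shelf-Y.
(3): spring matches flask: spring ∉ shelf-Y.
(4): shelf-Y already has 0, so the rest are out.
Suppose flask ∈ shelf-Blue: no assignment then satisfies all the clues, so flask ∉ shelf-Blue.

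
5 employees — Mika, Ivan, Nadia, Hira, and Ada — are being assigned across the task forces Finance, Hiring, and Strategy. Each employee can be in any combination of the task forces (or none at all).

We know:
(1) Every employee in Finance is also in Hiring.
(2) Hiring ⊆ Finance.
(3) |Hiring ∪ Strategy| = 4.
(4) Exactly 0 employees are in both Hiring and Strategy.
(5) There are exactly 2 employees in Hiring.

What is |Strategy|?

2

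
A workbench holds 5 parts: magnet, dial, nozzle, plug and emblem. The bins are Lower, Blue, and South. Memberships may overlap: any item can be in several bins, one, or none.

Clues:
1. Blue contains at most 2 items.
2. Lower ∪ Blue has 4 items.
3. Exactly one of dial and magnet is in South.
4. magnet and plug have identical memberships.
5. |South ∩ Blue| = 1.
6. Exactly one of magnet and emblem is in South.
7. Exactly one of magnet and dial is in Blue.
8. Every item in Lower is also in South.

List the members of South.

South = {magnet, nozzle, plug}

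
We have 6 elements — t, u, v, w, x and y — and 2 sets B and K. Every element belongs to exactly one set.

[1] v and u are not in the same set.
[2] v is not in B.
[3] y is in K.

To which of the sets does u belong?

From (2): v ∉ B.
From (3): y ∈ K.
Only one set left: v ∈ K.
(1): u ∉ K.
Only one set left: u ∈ B.

u: B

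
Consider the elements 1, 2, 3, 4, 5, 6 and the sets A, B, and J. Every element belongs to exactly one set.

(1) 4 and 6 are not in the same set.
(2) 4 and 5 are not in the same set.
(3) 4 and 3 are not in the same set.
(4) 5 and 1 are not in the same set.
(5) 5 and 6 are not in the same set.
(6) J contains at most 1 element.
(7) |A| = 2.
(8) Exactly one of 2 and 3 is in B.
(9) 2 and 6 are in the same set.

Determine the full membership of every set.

A = {3, 5}; B = {1, 2, 6}; J = {4}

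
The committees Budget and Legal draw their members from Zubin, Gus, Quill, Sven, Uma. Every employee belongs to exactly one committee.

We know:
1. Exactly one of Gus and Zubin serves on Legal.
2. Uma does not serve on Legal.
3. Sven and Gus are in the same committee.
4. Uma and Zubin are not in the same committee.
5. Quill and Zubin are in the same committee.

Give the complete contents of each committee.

From (2): Uma ∉ Legal.
Only one committee left: Uma ∈ Budget.
(4): Zubin ∉ Budget.
(5): Quill matches Zubin: Quill ∉ Budget.
Only one committee left: Zubin ∈ Legal.
Only one committee left: Quill ∈ Legal.
(1) (exactly one): Gus ∉ Legal.
(3): Sven matches Gus: Sven ∉ Legal.
Only one committee left: Gus ∈ Budget.
Only one committee left: Sven ∈ Budget.

Budget = {Gus, Sven, Uma}; Legal = {Quill, Zubin}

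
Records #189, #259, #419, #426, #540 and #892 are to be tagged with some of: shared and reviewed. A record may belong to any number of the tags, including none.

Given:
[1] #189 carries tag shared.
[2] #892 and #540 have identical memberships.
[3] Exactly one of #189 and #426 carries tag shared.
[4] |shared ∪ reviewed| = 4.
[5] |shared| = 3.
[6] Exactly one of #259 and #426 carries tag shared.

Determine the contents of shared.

From (1): #189 ∈ shared.
(3) (exactly one): #426 ∉ shared.
(6) (exactly one): #259 ∈ shared.
Suppose #419 ∉ shared: no assignment then satisfies all the clues, so #419 ∈ shared.

shared = {#189, #259, #419}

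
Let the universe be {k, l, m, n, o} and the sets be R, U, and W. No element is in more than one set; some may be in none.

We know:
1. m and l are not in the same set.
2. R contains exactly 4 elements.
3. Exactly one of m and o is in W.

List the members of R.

R = {k, l, n, o}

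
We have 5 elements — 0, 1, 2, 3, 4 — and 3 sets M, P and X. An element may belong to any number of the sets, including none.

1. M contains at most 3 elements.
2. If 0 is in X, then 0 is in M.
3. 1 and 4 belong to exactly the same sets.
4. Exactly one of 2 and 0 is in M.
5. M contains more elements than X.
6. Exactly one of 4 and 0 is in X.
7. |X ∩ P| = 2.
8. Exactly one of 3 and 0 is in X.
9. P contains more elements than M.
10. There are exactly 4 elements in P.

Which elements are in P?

P = {0, 1, 2, 4}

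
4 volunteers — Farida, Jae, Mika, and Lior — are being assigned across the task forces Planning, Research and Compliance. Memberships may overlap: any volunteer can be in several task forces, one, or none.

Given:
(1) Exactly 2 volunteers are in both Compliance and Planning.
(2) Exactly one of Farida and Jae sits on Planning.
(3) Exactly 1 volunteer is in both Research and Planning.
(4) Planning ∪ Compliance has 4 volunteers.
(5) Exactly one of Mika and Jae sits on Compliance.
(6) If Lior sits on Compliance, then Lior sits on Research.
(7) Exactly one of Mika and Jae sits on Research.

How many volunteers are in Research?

2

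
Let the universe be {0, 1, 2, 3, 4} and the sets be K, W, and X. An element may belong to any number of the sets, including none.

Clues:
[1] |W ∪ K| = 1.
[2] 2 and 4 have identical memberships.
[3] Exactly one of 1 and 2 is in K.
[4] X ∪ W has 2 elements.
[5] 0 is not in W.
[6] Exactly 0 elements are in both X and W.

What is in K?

K = {1}

From (5): 0 ∉ W.
Suppose 0 ∈ K: no assignment then satisfies all the clues, so 0 ∉ K.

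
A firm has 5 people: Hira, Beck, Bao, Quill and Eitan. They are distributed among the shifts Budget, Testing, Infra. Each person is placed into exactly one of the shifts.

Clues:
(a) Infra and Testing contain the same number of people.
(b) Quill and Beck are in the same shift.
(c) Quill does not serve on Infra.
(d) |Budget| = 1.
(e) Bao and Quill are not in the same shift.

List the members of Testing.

Testing = {Beck, Quill}

From (c): Quill ∉ Infra.
(b): Beck matches Quill: Beck ∉ Infra.
Suppose Hira ∈ Testing: no assignment then satisfies all the clues, so Hira ∉ Testing.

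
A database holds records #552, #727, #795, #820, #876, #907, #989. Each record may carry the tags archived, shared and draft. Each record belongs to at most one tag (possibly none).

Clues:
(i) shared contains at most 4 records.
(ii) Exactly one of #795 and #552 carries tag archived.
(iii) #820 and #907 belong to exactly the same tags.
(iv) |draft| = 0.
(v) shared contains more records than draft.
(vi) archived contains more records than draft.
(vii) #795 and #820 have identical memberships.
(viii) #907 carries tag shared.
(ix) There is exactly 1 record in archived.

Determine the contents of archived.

archived = {#552}

From (viii): #907 ∈ shared.
(iii): #820 matches #907: #820 ∉ archived.
(iii): #820 matches #907: #820 ∈ shared.
(iv): draft already has 0, so the rest are out.
(vii): #795 matches #820: #795 ∉ archived.
(vii): #795 matches #820: #795 ∈ shared.
(ii) (exactly one): #552 ∈ archived.
(ix): archived already has 1, so the rest are out.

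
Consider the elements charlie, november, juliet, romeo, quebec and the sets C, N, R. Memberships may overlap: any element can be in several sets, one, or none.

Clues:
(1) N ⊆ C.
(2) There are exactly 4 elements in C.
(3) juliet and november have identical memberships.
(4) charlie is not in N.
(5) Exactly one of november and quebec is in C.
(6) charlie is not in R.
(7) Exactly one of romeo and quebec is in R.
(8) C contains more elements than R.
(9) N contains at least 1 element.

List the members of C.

C = {charlie, juliet, november, romeo}

From (4): charlie ∉ N.
From (6): charlie ∉ R.
Suppose charlie ∉ C: no assignment then satisfies all the clues, so charlie ∈ C.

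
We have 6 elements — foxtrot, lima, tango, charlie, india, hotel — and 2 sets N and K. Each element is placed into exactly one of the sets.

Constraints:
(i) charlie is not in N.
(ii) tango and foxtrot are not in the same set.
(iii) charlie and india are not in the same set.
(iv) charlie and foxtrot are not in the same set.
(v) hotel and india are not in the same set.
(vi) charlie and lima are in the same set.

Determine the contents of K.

K = {charlie, hotel, lima, tango}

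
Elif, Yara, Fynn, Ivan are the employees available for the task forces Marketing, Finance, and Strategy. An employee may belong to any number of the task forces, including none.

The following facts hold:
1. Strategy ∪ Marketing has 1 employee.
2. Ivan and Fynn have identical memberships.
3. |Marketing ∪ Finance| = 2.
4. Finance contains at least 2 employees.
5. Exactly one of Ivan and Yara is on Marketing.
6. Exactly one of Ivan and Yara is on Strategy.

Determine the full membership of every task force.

Marketing = {Yara}; Finance = {Elif, Yara}; Strategy = {Yara}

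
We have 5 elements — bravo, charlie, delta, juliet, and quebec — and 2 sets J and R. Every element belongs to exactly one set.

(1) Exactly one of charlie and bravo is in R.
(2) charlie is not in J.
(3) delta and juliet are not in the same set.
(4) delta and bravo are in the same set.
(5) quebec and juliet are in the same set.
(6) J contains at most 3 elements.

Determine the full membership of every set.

J = {bravo, delta}; R = {charlie, juliet, quebec}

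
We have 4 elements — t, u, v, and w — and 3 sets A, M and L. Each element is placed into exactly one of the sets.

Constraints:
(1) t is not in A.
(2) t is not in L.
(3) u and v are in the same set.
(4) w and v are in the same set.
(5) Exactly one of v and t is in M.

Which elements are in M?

M = {t}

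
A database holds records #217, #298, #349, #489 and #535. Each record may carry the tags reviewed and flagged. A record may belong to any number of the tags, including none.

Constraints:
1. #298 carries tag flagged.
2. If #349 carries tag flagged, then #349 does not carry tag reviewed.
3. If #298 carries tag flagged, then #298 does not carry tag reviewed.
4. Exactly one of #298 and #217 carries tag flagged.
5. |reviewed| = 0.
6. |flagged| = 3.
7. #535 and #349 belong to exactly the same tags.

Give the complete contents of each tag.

reviewed = {}; flagged = {#298, #349, #535}

From (1): #298 ∈ flagged.
(3): #298 ∉ reviewed.
(4) (exactly one): #217 ∉ flagged.
(5): reviewed already has 0, so the rest are out.
Suppose #349 ∉ flagged: no assignment then satisfies all the clues, so #349 ∈ flagged.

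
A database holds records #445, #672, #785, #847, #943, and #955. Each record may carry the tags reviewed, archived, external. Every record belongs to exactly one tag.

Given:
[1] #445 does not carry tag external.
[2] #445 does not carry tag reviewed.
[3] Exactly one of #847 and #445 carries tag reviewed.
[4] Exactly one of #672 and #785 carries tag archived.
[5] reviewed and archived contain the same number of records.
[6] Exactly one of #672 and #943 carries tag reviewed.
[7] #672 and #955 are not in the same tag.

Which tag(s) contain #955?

#955: external

From (1): #445 ∉ external.
From (2): #445 ∉ reviewed.
(3) (exactly one): #847 ∈ reviewed.
Only one tag left: #445 ∈ archived.
Suppose #955 ∈ reviewed: no assignment then satisfies all the clues, so #955 ∉ reviewed.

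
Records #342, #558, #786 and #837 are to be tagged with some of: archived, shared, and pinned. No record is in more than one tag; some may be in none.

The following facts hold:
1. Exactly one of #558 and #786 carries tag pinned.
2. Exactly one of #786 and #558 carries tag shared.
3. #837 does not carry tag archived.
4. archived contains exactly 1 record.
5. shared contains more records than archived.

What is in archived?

archived = {#342}

From (3): #837 ∉ archived.
Suppose #342 ∉ archived: no assignment then satisfies all the clues, so #342 ∈ archived.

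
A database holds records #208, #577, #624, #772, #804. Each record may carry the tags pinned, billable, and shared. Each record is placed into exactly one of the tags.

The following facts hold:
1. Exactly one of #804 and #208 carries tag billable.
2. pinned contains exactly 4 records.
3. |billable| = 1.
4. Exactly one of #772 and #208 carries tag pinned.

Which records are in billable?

billable = {#208}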